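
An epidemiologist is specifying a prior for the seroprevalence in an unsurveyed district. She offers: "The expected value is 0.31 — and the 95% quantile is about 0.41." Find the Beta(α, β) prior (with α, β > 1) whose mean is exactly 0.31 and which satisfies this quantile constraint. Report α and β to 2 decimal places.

α ≈ 18.97, β ≈ 42.22

With mean 0.31 fixed, write α = 0.31s, β = 0.69s where s = α+β.
Need P(θ < 0.41) = 0.95 under Beta(0.31s, 0.69s). Normal approximation: (q−m)/√(m(1−m)/s) ≈ z_{0.95} = 1.64, so s ≈ 0.31·0.69·(1.64)²/(0.41−0.31)² = 57.9.
At s = 57.9: P(θ<0.41) ≈ 0.945. Adjusting to match 0.95 gives s ≈ 61.19.
So α = 0.31·61.19 ≈ 18.97, β = 0.69·61.19 ≈ 42.22.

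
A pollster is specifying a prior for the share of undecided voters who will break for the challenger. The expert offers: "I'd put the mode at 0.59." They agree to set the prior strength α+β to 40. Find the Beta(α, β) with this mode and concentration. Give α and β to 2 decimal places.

α = 23.42, β = 16.58

For α,β > 1 the Beta mode is (α−1)/(α+β−2). With α+β = 40, the mode is (α−1)/38.
Set (α−1)/38 = 0.59 → α = 1 + 0.59·38 = 23.42.
β = 40 − α = 16.58.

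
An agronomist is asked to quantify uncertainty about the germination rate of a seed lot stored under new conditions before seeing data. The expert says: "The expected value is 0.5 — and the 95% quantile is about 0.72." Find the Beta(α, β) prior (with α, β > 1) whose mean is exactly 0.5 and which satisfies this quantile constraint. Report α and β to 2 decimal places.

With mean 0.5 fixed, write α = 0.5s, β = 0.5s where s = α+β.
Need P(θ < 0.72) = 0.95 under Beta(0.5s, 0.5s). Normal approximation: (q−m)/√(m(1−m)/s) ≈ z_{0.95} = 1.64, so s ≈ 0.5·0.5·(1.64)²/(0.72−0.5)² = 14.0.
At s = 14.0: P(θ<0.72) ≈ 0.956. Adjusting to match 0.95 gives s ≈ 13.05.
So α = 0.5·13.05 ≈ 6.53, β = 0.5·13.05 ≈ 6.53.

α ≈ 6.53, β ≈ 6.53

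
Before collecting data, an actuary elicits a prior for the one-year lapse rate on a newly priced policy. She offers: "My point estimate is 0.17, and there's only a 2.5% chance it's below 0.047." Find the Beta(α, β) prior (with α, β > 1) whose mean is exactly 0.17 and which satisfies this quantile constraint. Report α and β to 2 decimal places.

α ≈ 3.67, β ≈ 17.90

With mean 0.17 fixed, write α = 0.17s, β = 0.83s where s = α+β.
Need P(θ < 0.047) = 0.025 under Beta(0.17s, 0.83s). Normal approximation: (q−m)/√(m(1−m)/s) ≈ z_{0.025} = -1.96, so s ≈ 0.17·0.83·(-1.96)²/(0.047−0.17)² = 35.8.
At s = 35.8: P(θ<0.047) ≈ 0.005. Adjusting to match 0.025 gives s ≈ 21.56.
So α = 0.17·21.56 ≈ 3.67, β = 0.83·21.56 ≈ 17.90.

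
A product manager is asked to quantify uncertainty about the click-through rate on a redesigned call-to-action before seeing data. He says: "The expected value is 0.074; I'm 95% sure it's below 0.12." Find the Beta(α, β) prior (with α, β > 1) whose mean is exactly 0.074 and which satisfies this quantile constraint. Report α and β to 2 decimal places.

α ≈ 7.76, β ≈ 97.07

With mean 0.074 fixed, write α = 0.074s, β = 0.926s where s = α+β.
Need P(θ < 0.12) = 0.95 under Beta(0.074s, 0.926s). Normal approximation: (q−m)/√(m(1−m)/s) ≈ z_{0.95} = 1.64, so s ≈ 0.074·0.926·(1.64)²/(0.12−0.074)² = 87.6.
At s = 87.6: P(θ<0.12) ≈ 0.936. Adjusting to match 0.95 gives s ≈ 104.83.
So α = 0.074·104.83 ≈ 7.76, β = 0.926·104.83 ≈ 97.07.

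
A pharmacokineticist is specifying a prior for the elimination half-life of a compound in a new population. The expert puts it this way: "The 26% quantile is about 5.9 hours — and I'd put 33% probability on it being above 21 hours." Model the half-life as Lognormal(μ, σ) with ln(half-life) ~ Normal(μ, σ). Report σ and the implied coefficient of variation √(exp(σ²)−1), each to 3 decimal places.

σ ≈ 1.172, CV ≈ 1.717

If T ~ Lognormal(μ,σ) then ln T ~ Normal(μ,σ), so the p-quantile of ln T is μ + z_p·σ.
ln(5.9) = 1.775 and ln(21) = 3.045; z_{0.26} = -0.6433, z_{0.67} = 0.4399.
σ = (3.045 − 1.775)/(0.4399 − (-0.6433)) = 1.172.
μ = 1.775 − (-0.6433)·1.172 = 2.529.
CV = √(exp(σ²)−1) = √(exp(1.3736)−1) = 1.717.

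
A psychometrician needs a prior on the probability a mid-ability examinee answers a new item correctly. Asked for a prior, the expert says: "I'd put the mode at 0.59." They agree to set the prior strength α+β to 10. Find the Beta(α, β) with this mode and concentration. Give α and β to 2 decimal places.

For α,β > 1 the Beta mode is (α−1)/(α+β−2). With α+β = 10, the mode is (α−1)/8.
Set (α−1)/8 = 0.59 → α = 1 + 0.59·8 = 5.72.
β = 10 − α = 4.28.

α = 5.72, β = 4.28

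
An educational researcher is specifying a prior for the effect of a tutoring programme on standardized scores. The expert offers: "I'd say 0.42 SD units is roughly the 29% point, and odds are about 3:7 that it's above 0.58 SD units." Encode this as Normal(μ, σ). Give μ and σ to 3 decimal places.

The p-quantile of Normal(μ,σ) is μ + z_p·σ, with z_{0.29} = -0.5534 and z_{0.7} = 0.5244.
Eliminate σ: μ = (z₂·x₁ − z₁·x₂)/(z₂ − z₁) = (0.5244·0.42 − (-0.5534)·0.58)/1.078 = 0.502.
Then σ = (x₂ − x₁)/(z₂ − z₁) = (0.58 − 0.42)/1.078 = 0.148.

μ = 0.502, σ = 0.148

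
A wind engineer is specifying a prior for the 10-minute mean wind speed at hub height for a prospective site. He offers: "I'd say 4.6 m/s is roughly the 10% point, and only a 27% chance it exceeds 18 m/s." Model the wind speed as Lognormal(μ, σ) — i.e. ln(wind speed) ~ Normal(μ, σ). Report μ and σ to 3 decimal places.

If T ~ Lognormal(μ,σ) then ln T ~ Normal(μ,σ), so the p-quantile of ln T is μ + z_p·σ.
ln(4.6) = 1.526 and ln(18) = 2.89; z_{0.1} = -1.282, z_{0.73} = 0.6128.
σ = (2.89 − 1.526)/(0.6128 − (-1.282)) = 0.720.
μ = 1.526 − (-1.282)·0.720 = 2.449.

μ ≈ 2.449, σ ≈ 0.720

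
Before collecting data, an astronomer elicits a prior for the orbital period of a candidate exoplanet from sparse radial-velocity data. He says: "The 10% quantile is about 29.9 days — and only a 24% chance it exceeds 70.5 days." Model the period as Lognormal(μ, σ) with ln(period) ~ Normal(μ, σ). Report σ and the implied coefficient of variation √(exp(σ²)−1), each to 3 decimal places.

σ ≈ 0.431, CV ≈ 0.452

If T ~ Lognormal(μ,σ) then ln T ~ Normal(μ,σ), so the p-quantile of ln T is μ + z_p·σ.
ln(29.9) = 3.398 and ln(70.5) = 4.256; z_{0.1} = -1.282, z_{0.76} = 0.7063.
σ = (4.256 − 3.398)/(0.7063 − (-1.282)) = 0.431.
μ = 3.398 − (-1.282)·0.431 = 3.951.
CV = √(exp(σ²)−1) = √(exp(0.1862)−1) = 0.452.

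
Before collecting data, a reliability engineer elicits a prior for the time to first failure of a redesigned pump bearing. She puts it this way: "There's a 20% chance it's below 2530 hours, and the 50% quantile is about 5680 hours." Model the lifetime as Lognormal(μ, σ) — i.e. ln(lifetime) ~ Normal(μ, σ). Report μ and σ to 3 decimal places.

μ ≈ 8.645, σ ≈ 0.961

If T ~ Lognormal(μ,σ) then ln T ~ Normal(μ,σ), so the p-quantile of ln T is μ + z_p·σ.
ln(2530) = 7.836 and ln(5680) = 8.645; z_{0.2} = -0.8416, z_{0.5} = 0.
σ = (8.645 − 7.836)/(0 − (-0.8416)) = 0.961.
μ = 7.836 − (-0.8416)·0.961 = 8.645.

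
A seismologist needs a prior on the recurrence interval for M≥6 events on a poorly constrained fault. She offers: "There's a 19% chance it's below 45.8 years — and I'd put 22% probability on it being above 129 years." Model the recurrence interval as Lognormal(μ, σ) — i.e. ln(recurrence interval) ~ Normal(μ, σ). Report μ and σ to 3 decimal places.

If T ~ Lognormal(μ,σ) then ln T ~ Normal(μ,σ), so the p-quantile of ln T is μ + z_p·σ.
ln(45.8) = 3.824 and ln(129) = 4.86; z_{0.19} = -0.8779, z_{0.78} = 0.7722.
σ = (4.86 − 3.824)/(0.7722 − (-0.8779)) = 0.628.
μ = 3.824 − (-0.8779)·0.628 = 4.375.

μ ≈ 4.375, σ ≈ 0.628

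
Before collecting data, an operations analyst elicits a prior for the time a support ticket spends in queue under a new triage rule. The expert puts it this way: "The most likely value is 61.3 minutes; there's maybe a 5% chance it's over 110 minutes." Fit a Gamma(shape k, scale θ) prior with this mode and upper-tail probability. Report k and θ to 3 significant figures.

Gamma(k,θ) with k>1 has mode (k−1)θ, so θ = 61.3/(k−1).
Need P(X < 110) = 0.95 with θ tied to k this way. Start at k = 2, θ = 61.3: P(X<110) ≈ 0.536.
Too low — raise k to concentrate. Iterating converges to k ≈ 9.15.
Then θ = 61.3/(9.15−1) ≈ 7.52.

k ≈ 9.15, θ ≈ 7.52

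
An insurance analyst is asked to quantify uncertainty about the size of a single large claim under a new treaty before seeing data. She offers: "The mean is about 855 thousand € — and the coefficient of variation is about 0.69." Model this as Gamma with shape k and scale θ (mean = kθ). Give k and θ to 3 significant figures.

k ≈ 2.1, θ ≈ 407

For Gamma(k, scale θ): mean = kθ, variance = kθ², so CV = 1/√k.
CV = 0.69, hence k = 1/CV² = 2.1.
Then θ = mean/k = 855/2.1 = 407.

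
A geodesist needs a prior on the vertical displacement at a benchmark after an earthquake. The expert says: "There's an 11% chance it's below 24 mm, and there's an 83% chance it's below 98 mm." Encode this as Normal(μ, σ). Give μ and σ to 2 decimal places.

For Normal(μ,σ), the p-quantile is μ + z_p·σ. Here z_{0.11} = -1.227, z_{0.83} = 0.9542.
So 24 = μ − 1.227σ and 98 = μ + 0.9542σ.
Subtracting: σ = (98 − 24)/(0.9542 − (-1.227)) = 33.93.
Then μ = 24 − (-1.227)·33.93 = 65.62.

μ = 65.62, σ = 33.93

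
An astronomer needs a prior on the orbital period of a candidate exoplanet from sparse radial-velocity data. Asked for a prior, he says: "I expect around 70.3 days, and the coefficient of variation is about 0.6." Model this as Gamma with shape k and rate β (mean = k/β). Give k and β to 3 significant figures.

k ≈ 2.78, β ≈ 0.0395

For Gamma(k, rate β): mean = k/β, variance = k/β², so CV = 1/√k.
CV = 0.6, hence k = 1/CV² = 2.78.
Then β = k/mean = 2.78/70.3 = 0.0395.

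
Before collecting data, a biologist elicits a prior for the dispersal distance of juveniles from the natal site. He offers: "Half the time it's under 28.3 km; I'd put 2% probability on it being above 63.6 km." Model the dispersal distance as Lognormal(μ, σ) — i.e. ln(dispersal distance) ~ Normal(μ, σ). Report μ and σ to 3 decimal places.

If T ~ Lognormal(μ,σ) then ln T ~ Normal(μ,σ), so the p-quantile of ln T is μ + z_p·σ.
ln(28.3) = 3.343 and ln(63.6) = 4.153; z_{0.5} = 0, z_{0.98} = 2.054.
σ = (4.153 − 3.343)/(2.054 − (0)) = 0.394.
μ = 3.343 − (0)·0.394 = 3.343.

μ ≈ 3.343, σ ≈ 0.394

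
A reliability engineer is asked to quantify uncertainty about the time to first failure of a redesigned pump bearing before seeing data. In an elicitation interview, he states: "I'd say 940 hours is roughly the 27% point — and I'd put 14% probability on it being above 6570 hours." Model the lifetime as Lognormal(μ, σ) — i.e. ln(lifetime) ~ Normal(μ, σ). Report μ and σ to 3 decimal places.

μ ≈ 7.550, σ ≈ 1.148

If T ~ Lognormal(μ,σ) then ln T ~ Normal(μ,σ), so the p-quantile of ln T is μ + z_p·σ.
ln(940) = 6.846 and ln(6570) = 8.79; z_{0.27} = -0.6128, z_{0.86} = 1.08.
σ = (8.79 − 6.846)/(1.08 − (-0.6128)) = 1.148.
μ = 6.846 − (-0.6128)·1.148 = 7.550.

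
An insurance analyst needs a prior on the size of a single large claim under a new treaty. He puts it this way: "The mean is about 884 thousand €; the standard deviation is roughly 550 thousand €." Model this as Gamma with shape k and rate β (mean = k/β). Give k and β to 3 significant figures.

k ≈ 2.58, β ≈ 0.00292

For Gamma(k, rate β): mean = k/β, variance = k/β², so CV = 1/√k.
CV = SD/mean = 550/884 = 0.6222, hence k = 1/CV² = 2.58.
Then β = k/mean = 2.58/884 = 0.00292.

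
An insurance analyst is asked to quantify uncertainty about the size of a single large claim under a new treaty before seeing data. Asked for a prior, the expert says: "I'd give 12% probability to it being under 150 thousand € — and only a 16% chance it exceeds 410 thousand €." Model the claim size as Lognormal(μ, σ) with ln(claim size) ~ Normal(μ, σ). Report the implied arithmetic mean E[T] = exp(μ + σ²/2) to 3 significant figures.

If T ~ Lognormal(μ,σ) then ln T ~ Normal(μ,σ), so the p-quantile of ln T is μ + z_p·σ.
ln(150) = 5.011 and ln(410) = 6.016; z_{0.12} = -1.175, z_{0.84} = 0.9945.
σ = (6.016 − 5.011)/(0.9945 − (-1.175)) = 0.463.
μ = 5.011 − (-1.175)·0.463 = 5.555.
E[T] = exp(μ + σ²/2) = exp(5.555 + 0.1074) = 288 thousand €.

E[T] ≈ 288 thousand €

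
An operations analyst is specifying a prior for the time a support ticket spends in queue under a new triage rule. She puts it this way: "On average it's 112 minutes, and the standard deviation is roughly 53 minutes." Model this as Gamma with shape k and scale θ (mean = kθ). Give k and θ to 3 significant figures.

For Gamma(k, scale θ): mean = kθ, variance = kθ², so CV = 1/√k.
CV = SD/mean = 53/112 = 0.4732, hence k = 1/CV² = 4.47.
Then θ = mean/k = 112/4.47 = 25.1.

k ≈ 4.47, θ ≈ 25.1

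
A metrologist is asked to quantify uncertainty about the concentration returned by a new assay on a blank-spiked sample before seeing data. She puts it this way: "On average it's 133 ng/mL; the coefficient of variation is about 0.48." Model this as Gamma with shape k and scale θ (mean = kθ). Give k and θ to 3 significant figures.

k ≈ 4.34, θ ≈ 30.6

For Gamma(k, scale θ): mean = kθ, variance = kθ², so CV = 1/√k.
CV = 0.48, hence k = 1/CV² = 4.34.
Then θ = mean/k = 133/4.34 = 30.6.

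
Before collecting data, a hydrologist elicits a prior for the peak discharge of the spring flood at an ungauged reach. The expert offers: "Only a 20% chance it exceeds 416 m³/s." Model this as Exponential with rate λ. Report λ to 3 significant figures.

P(T > 416.0) = e^(−λ·416.0) = 0.2, so λ = −ln(0.2)/416.0 = 0.00387.

λ ≈ 0.00387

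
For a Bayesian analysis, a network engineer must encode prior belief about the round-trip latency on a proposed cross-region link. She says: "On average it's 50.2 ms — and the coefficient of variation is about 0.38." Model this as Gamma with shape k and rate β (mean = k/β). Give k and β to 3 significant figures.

k ≈ 6.93, β ≈ 0.138

For Gamma(k, rate β): mean = k/β, variance = k/β², so CV = 1/√k.
CV = 0.38, hence k = 1/CV² = 6.93.
Then β = k/mean = 6.93/50.2 = 0.138.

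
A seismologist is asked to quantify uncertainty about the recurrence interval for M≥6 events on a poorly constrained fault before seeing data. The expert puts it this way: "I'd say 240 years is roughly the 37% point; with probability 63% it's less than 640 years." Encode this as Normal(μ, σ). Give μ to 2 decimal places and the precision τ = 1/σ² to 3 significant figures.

For Normal(μ,σ), the p-quantile is μ + z_p·σ. Here z_{0.37} = -0.3319, z_{0.63} = 0.3319.
So 240 = μ − 0.3319σ and 640 = μ + 0.3319σ.
Subtracting: σ = (640 − 240)/(0.3319 − (-0.3319)) = 602.68.
Then μ = 240 − (-0.3319)·602.68 = 440.00.
Precision τ = 1/σ² = 1/602.7² = 2.75e-06.

μ = 440.00, τ = 2.75e-06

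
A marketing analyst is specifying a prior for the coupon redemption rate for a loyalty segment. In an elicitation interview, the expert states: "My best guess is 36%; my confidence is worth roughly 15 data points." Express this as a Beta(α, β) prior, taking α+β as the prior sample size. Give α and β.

α = 5.4, β = 9.6

Under the effective-sample-size interpretation, Beta(α, β) has prior mean α/(α+β) and prior sample size α+β.
So α+β = 15 and α/(α+β) = 0.36, giving α = 0.36·15 = 5.4 and β = 15 − 5.4 = 9.6.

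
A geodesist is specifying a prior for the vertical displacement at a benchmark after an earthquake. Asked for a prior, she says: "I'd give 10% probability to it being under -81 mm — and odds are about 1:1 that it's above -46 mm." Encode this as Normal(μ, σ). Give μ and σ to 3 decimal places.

μ = -46.000, σ = 27.311

The p-quantile of Normal(μ,σ) is μ + z_p·σ, with z_{0.1} = -1.282 and z_{0.5} = 0.
Eliminate σ: μ = (z₂·x₁ − z₁·x₂)/(z₂ − z₁) = (0·-81 − (-1.282)·-46)/1.282 = -46.000.
Then σ = (x₂ − x₁)/(z₂ − z₁) = (-46 − -81)/1.282 = 27.311.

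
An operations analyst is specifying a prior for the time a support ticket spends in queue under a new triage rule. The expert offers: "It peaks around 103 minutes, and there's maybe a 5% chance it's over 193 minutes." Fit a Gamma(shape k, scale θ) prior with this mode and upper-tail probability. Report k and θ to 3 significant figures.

k ≈ 8.05, θ ≈ 14.6

Gamma(k,θ) with k>1 has mode (k−1)θ, so θ = 103/(k−1).
Need P(X < 193) = 0.95 with θ tied to k this way. Start at k = 2, θ = 103: P(X<193) ≈ 0.559.
Too low — raise k to concentrate. Iterating converges to k ≈ 8.05.
Then θ = 103/(8.05−1) ≈ 14.6.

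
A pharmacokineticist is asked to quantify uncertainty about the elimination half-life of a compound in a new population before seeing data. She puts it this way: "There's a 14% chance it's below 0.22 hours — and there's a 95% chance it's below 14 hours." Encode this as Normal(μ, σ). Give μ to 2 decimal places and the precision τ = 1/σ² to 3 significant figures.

The p-quantile of Normal(μ,σ) is μ + z_p·σ, with z_{0.14} = -1.08 and z_{0.95} = 1.645.
Eliminate σ: μ = (z₂·x₁ − z₁·x₂)/(z₂ − z₁) = (1.645·0.22 − (-1.08)·14)/2.725 = 5.68.
Then σ = (x₂ − x₁)/(z₂ − z₁) = (14 − 0.22)/2.725 = 5.06.
Precision τ = 1/σ² = 1/5.057² = 0.0391.

μ = 5.68, τ = 0.0391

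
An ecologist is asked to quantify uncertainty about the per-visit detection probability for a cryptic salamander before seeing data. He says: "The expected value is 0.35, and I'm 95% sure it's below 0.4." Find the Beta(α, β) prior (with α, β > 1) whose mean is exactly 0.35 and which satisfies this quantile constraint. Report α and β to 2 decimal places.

With mean 0.35 fixed, write α = 0.35s, β = 0.65s where s = α+β.
Need P(θ < 0.4) = 0.95 under Beta(0.35s, 0.65s). Normal approximation: (q−m)/√(m(1−m)/s) ≈ z_{0.95} = 1.64, so s ≈ 0.35·0.65·(1.64)²/(0.4−0.35)² = 246.2.
At s = 246.2: P(θ<0.4) ≈ 0.948. Adjusting to match 0.95 gives s ≈ 252.07.
So α = 0.35·252.07 ≈ 88.22, β = 0.65·252.07 ≈ 163.84.

α ≈ 88.22, β ≈ 163.84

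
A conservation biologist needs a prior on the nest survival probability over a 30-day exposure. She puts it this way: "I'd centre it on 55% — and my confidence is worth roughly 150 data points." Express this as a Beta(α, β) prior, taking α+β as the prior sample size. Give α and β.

α = 82.5, β = 67.5

Under the effective-sample-size interpretation, Beta(α, β) has prior mean α/(α+β) and prior sample size α+β.
So α+β = 150 and α/(α+β) = 0.55, giving α = 0.55·150 = 82.5 and β = 150 − 82.5 = 67.5.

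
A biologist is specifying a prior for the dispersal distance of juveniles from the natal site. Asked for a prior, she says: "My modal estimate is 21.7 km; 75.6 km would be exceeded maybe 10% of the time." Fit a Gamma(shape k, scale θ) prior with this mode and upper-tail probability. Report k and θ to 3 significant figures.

Gamma(k,θ) with k>1 has mode (k−1)θ, so θ = 21.7/(k−1).
Need P(X < 75.6) = 0.9 with θ tied to k this way. Start at k = 2, θ = 21.7: P(X<75.6) ≈ 0.862.
Too low — raise k to concentrate. Iterating converges to k ≈ 2.2.
Then θ = 21.7/(2.2−1) ≈ 18.1.

k ≈ 2.2, θ ≈ 18.1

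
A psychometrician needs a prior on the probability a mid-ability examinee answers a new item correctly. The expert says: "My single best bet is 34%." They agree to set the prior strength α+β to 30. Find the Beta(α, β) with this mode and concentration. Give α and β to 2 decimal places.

For α,β > 1 the Beta mode is (α−1)/(α+β−2). With α+β = 30, the mode is (α−1)/28.
Set (α−1)/28 = 0.34 → α = 1 + 0.34·28 = 10.52.
β = 30 − α = 19.48.

α = 10.52, β = 19.48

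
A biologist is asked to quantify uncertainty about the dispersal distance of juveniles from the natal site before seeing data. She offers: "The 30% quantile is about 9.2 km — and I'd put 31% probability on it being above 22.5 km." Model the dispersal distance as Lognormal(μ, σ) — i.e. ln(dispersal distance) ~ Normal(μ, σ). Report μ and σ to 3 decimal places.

μ ≈ 2.679, σ ≈ 0.877

If T ~ Lognormal(μ,σ) then ln T ~ Normal(μ,σ), so the p-quantile of ln T is μ + z_p·σ.
ln(9.2) = 2.219 and ln(22.5) = 3.114; z_{0.3} = -0.5244, z_{0.69} = 0.4959.
σ = (3.114 − 2.219)/(0.4959 − (-0.5244)) = 0.877.
μ = 2.219 − (-0.5244)·0.877 = 2.679.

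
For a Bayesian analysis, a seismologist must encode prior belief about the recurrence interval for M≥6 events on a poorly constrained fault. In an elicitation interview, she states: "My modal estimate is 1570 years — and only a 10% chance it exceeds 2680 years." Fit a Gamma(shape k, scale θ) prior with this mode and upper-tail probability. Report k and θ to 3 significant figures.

k ≈ 7.62, θ ≈ 237

Gamma(k,θ) with k>1 has mode (k−1)θ, so θ = 1570/(k−1).
Need P(X < 2680) = 0.9 with θ tied to k this way. Start at k = 2, θ = 1570: P(X<2680) ≈ 0.509.
Too low — raise k to concentrate. Iterating converges to k ≈ 7.62.
Then θ = 1570/(7.62−1) ≈ 237.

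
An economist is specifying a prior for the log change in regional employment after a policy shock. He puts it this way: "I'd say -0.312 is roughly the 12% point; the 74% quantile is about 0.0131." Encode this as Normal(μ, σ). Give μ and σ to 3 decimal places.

The p-quantile of Normal(μ,σ) is μ + z_p·σ, with z_{0.12} = -1.175 and z_{0.74} = 0.6433.
Eliminate σ: μ = (z₂·x₁ − z₁·x₂)/(z₂ − z₁) = (0.6433·-0.312 − (-1.175)·0.0131)/1.818 = -0.102.
Then σ = (x₂ − x₁)/(z₂ − z₁) = (0.0131 − -0.312)/1.818 = 0.179.

μ = -0.102, σ = 0.179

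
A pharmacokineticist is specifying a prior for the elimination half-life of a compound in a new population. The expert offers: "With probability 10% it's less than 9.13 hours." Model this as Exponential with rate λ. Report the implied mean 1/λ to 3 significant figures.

P(T < 9.13) = 1 − e^(−λ·9.13) = 0.1, so λ = −ln(1−0.1)/9.13 = −ln(0.9)/9.13 = 0.0115.
Mean = 1/λ = 86.7 hours.

mean ≈ 86.7 hours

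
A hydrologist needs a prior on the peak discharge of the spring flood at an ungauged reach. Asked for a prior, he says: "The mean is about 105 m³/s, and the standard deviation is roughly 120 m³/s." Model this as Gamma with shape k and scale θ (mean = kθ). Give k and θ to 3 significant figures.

k ≈ 0.766, θ ≈ 137

For Gamma(k, scale θ): mean = kθ, variance = kθ², so CV = 1/√k.
CV = SD/mean = 120/105 = 1.143, hence k = 1/CV² = 0.766.
Then θ = mean/k = 105/0.766 = 137.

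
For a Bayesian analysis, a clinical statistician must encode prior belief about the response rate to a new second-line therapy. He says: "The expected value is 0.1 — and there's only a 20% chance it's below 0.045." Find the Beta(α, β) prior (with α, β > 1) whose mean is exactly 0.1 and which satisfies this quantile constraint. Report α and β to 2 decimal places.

α ≈ 2.11, β ≈ 19.01

With mean 0.1 fixed, write α = 0.1s, β = 0.9s where s = α+β.
Need P(θ < 0.045) = 0.2 under Beta(0.1s, 0.9s). Normal approximation: (q−m)/√(m(1−m)/s) ≈ z_{0.2} = -0.842, so s ≈ 0.1·0.9·(-0.842)²/(0.045−0.1)² = 21.1.
At s = 21.1: P(θ<0.045) ≈ 0.200. Adjusting to match 0.2 gives s ≈ 21.12.
So α = 0.1·21.12 ≈ 2.11, β = 0.9·21.12 ≈ 19.01.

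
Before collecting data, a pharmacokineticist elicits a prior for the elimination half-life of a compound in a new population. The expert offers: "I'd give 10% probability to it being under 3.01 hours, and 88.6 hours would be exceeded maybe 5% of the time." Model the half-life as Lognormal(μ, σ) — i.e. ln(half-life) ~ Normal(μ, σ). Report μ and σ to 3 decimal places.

μ ≈ 2.583, σ ≈ 1.156

If T ~ Lognormal(μ,σ) then ln T ~ Normal(μ,σ), so the p-quantile of ln T is μ + z_p·σ.
ln(3.01) = 1.102 and ln(88.6) = 4.484; z_{0.1} = -1.282, z_{0.95} = 1.645.
σ = (4.484 − 1.102)/(1.645 − (-1.282)) = 1.156.
μ = 1.102 − (-1.282)·1.156 = 2.583.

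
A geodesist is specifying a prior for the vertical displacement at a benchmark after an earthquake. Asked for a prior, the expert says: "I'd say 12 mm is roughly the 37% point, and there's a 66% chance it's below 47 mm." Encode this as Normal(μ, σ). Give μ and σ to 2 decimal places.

The p-quantile of Normal(μ,σ) is μ + z_p·σ, with z_{0.37} = -0.3319 and z_{0.66} = 0.4125.
Eliminate σ: μ = (z₂·x₁ − z₁·x₂)/(z₂ − z₁) = (0.4125·12 − (-0.3319)·47)/0.7443 = 27.60.
Then σ = (x₂ − x₁)/(z₂ − z₁) = (47 − 12)/0.7443 = 47.02.

μ = 27.60, σ = 47.02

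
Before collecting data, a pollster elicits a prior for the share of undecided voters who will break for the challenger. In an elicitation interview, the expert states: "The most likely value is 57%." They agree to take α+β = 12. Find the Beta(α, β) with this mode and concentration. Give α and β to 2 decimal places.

α = 6.70, β = 5.30

For α,β > 1 the Beta mode is (α−1)/(α+β−2). With α+β = 12, the mode is (α−1)/10.
Set (α−1)/10 = 0.57 → α = 1 + 0.57·10 = 6.70.
β = 12 − α = 5.30.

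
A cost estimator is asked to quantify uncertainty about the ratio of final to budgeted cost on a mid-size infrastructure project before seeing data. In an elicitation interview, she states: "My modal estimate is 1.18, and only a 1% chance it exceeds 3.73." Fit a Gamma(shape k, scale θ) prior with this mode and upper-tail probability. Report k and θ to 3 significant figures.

Gamma(k,θ) with k>1 has mode (k−1)θ, so θ = 1.18/(k−1).
Need P(X < 3.73) = 0.99 with θ tied to k this way. Start at k = 2, θ = 1.18: P(X<3.73) ≈ 0.824.
Too low — raise k to concentrate. Iterating converges to k ≈ 4.36.
Then θ = 1.18/(4.36−1) ≈ 0.352.

k ≈ 4.36, θ ≈ 0.352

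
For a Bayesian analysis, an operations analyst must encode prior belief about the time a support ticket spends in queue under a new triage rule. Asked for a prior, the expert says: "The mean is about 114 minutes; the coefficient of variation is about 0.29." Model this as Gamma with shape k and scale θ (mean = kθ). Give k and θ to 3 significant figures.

For Gamma(k, scale θ): mean = kθ, variance = kθ², so CV = 1/√k.
CV = 0.29, hence k = 1/CV² = 11.9.
Then θ = mean/k = 114/11.9 = 9.59.

k ≈ 11.9, θ ≈ 9.59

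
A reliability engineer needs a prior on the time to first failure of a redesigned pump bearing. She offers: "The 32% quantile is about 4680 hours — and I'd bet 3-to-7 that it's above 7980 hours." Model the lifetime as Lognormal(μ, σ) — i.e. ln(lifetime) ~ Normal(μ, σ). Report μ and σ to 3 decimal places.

If T ~ Lognormal(μ,σ) then ln T ~ Normal(μ,σ), so the p-quantile of ln T is μ + z_p·σ.
ln(4680) = 8.451 and ln(7980) = 8.985; z_{0.32} = -0.4677, z_{0.7} = 0.5244.
σ = (8.985 − 8.451)/(0.5244 − (-0.4677)) = 0.538.
μ = 8.451 − (-0.4677)·0.538 = 8.703.

μ ≈ 8.703, σ ≈ 0.538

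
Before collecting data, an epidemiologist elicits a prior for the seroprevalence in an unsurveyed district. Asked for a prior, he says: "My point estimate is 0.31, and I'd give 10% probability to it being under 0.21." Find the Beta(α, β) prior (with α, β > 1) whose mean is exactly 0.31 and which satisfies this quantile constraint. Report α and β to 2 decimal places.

α ≈ 10.18, β ≈ 22.66

With mean 0.31 fixed, write α = 0.31s, β = 0.69s where s = α+β.
Need P(θ < 0.21) = 0.1 under Beta(0.31s, 0.69s). Normal approximation: (q−m)/√(m(1−m)/s) ≈ z_{0.1} = -1.28, so s ≈ 0.31·0.69·(-1.28)²/(0.21−0.31)² = 35.1.
At s = 35.1: P(θ<0.21) ≈ 0.092. Adjusting to match 0.1 gives s ≈ 32.84.
So α = 0.31·32.84 ≈ 10.18, β = 0.69·32.84 ≈ 22.66.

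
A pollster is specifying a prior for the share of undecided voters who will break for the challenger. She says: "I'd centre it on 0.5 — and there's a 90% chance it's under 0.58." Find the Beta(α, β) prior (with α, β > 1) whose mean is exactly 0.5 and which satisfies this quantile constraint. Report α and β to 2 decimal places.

α ≈ 31.91, β ≈ 31.91

With mean 0.5 fixed, write α = 0.5s, β = 0.5s where s = α+β.
Need P(θ < 0.58) = 0.9 under Beta(0.5s, 0.5s). Normal approximation: (q−m)/√(m(1−m)/s) ≈ z_{0.9} = 1.28, so s ≈ 0.5·0.5·(1.28)²/(0.58−0.5)² = 64.2.
At s = 64.2: P(θ<0.58) ≈ 0.901. Adjusting to match 0.9 gives s ≈ 63.83.
So α = 0.5·63.83 ≈ 31.91, β = 0.5·63.83 ≈ 31.91.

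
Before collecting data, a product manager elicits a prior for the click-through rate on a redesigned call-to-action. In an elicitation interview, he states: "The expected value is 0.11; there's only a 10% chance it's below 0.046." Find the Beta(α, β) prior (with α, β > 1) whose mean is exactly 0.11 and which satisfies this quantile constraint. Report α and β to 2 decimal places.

α ≈ 3.39, β ≈ 27.46

With mean 0.11 fixed, write α = 0.11s, β = 0.89s where s = α+β.
Need P(θ < 0.046) = 0.1 under Beta(0.11s, 0.89s). Normal approximation: (q−m)/√(m(1−m)/s) ≈ z_{0.1} = -1.28, so s ≈ 0.11·0.89·(-1.28)²/(0.046−0.11)² = 39.3.
At s = 39.3: P(θ<0.046) ≈ 0.069. Adjusting to match 0.1 gives s ≈ 30.85.
So α = 0.11·30.85 ≈ 3.39, β = 0.89·30.85 ≈ 27.46.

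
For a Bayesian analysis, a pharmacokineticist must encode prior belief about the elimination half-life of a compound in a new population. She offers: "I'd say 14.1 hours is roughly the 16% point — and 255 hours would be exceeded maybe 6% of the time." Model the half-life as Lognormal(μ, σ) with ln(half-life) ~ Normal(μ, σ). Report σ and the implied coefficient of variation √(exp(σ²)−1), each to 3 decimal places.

σ ≈ 1.136, CV ≈ 1.622

If T ~ Lognormal(μ,σ) then ln T ~ Normal(μ,σ), so the p-quantile of ln T is μ + z_p·σ.
ln(14.1) = 2.646 and ln(255) = 5.541; z_{0.16} = -0.9945, z_{0.94} = 1.555.
σ = (5.541 − 2.646)/(1.555 − (-0.9945)) = 1.136.
μ = 2.646 − (-0.9945)·1.136 = 3.776.
CV = √(exp(σ²)−1) = √(exp(1.2897)−1) = 1.622.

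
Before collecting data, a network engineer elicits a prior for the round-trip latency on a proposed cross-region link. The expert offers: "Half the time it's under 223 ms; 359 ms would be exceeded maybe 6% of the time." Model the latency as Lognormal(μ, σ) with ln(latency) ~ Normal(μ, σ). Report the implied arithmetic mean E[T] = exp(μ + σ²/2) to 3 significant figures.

E[T] ≈ 234 ms

If T ~ Lognormal(μ,σ) then ln T ~ Normal(μ,σ), so the p-quantile of ln T is μ + z_p·σ.
ln(223) = 5.407 and ln(359) = 5.883; z_{0.5} = 0, z_{0.94} = 1.555.
σ = (5.883 − 5.407)/(1.555 − (0)) = 0.306.
μ = 5.407 − (0)·0.306 = 5.407.
E[T] = exp(μ + σ²/2) = exp(5.407 + 0.0469) = 234 ms.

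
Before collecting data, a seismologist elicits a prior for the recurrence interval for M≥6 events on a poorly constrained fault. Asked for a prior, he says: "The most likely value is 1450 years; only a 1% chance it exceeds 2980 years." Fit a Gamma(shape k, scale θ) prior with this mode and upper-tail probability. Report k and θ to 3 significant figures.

Gamma(k,θ) with k>1 has mode (k−1)θ, so θ = 1450/(k−1).
Need P(X < 2980) = 0.99 with θ tied to k this way. Start at k = 2, θ = 1450: P(X<2980) ≈ 0.609.
Too low — raise k to concentrate. Iterating converges to k ≈ 10.4.
Then θ = 1450/(10.4−1) ≈ 154.

k ≈ 10.4, θ ≈ 154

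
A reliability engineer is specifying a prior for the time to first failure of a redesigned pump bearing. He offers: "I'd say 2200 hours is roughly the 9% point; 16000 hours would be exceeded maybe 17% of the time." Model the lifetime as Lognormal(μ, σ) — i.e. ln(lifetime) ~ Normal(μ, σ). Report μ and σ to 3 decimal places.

μ ≈ 8.855, σ ≈ 0.865

If T ~ Lognormal(μ,σ) then ln T ~ Normal(μ,σ), so the p-quantile of ln T is μ + z_p·σ.
ln(2200) = 7.696 and ln(16000) = 9.68; z_{0.09} = -1.341, z_{0.83} = 0.9542.
σ = (9.68 − 7.696)/(0.9542 − (-1.341)) = 0.865.
μ = 7.696 − (-1.341)·0.865 = 8.855.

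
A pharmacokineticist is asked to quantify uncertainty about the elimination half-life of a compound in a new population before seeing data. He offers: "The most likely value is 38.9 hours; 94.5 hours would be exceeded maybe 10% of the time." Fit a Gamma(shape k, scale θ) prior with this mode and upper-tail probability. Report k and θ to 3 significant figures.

Gamma(k,θ) with k>1 has mode (k−1)θ, so θ = 38.9/(k−1).
Need P(X < 94.5) = 0.9 with θ tied to k this way. Start at k = 2, θ = 38.9: P(X<94.5) ≈ 0.698.
Too low — raise k to concentrate. Iterating converges to k ≈ 3.44.
Then θ = 38.9/(3.44−1) ≈ 15.9.

k ≈ 3.44, θ ≈ 15.9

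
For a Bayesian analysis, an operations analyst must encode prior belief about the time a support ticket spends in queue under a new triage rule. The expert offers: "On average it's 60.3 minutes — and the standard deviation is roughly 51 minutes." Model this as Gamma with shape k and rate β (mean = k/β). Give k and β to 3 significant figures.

For Gamma(k, rate β): mean = k/β, variance = k/β², so CV = 1/√k.
CV = SD/mean = 51/60.3 = 0.8458, hence k = 1/CV² = 1.4.
Then β = k/mean = 1.4/60.3 = 0.0232.

k ≈ 1.4, β ≈ 0.0232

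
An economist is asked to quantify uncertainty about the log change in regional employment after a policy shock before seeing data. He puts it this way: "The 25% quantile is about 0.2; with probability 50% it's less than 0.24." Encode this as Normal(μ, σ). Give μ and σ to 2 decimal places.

μ = 0.24, σ = 0.06

For Normal(μ,σ), the p-quantile is μ + z_p·σ. Here z_{0.25} = -0.6745, z_{0.5} = 0.
So 0.2 = μ − 0.6745σ and 0.24 = μ + 0σ.
Subtracting: σ = (0.24 − 0.2)/(0 − (-0.6745)) = 0.06.
Then μ = 0.2 − (-0.6745)·0.06 = 0.24.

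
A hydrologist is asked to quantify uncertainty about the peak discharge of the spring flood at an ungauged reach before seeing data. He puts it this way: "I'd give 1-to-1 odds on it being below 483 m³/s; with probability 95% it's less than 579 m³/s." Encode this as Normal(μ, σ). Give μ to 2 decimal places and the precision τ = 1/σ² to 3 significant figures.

The p-quantile of Normal(μ,σ) is μ + z_p·σ, with z_{0.5} = 0 and z_{0.95} = 1.645.
Eliminate σ: μ = (z₂·x₁ − z₁·x₂)/(z₂ − z₁) = (1.645·483 − (0)·579)/1.645 = 483.00.
Then σ = (x₂ − x₁)/(z₂ − z₁) = (579 − 483)/1.645 = 58.36.
Precision τ = 1/σ² = 1/58.36² = 0.000294.

μ = 483.00, τ = 0.000294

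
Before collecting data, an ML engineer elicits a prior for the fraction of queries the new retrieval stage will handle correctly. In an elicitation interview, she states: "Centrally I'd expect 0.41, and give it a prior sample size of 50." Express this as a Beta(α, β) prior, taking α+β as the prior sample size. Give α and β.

α = 20.5, β = 29.5

Under the effective-sample-size interpretation, Beta(α, β) has prior mean α/(α+β) and prior sample size α+β.
So α+β = 50 and α/(α+β) = 0.41, giving α = 0.41·50 = 20.5 and β = 50 − 20.5 = 29.5.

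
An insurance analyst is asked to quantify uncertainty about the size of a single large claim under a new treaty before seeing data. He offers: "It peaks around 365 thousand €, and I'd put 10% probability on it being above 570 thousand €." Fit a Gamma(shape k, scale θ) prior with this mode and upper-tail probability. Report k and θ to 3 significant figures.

k ≈ 10.4, θ ≈ 38.7

Gamma(k,θ) with k>1 has mode (k−1)θ, so θ = 365/(k−1).
Need P(X < 570) = 0.9 with θ tied to k this way. Start at k = 2, θ = 365: P(X<570) ≈ 0.463.
Too low — raise k to concentrate. Iterating converges to k ≈ 10.4.
Then θ = 365/(10.4−1) ≈ 38.7.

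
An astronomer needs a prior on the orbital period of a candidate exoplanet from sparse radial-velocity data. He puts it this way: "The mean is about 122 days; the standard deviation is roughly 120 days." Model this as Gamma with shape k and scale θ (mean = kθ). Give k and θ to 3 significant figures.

k ≈ 1.03, θ ≈ 118

For Gamma(k, scale θ): mean = kθ, variance = kθ², so CV = 1/√k.
CV = SD/mean = 120/122 = 0.9836, hence k = 1/CV² = 1.03.
Then θ = mean/k = 122/1.03 = 118.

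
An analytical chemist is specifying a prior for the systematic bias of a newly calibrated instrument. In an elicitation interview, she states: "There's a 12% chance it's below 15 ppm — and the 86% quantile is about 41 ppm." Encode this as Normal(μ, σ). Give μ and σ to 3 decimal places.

μ = 28.546, σ = 11.528

The p-quantile of Normal(μ,σ) is μ + z_p·σ, with z_{0.12} = -1.175 and z_{0.86} = 1.08.
Eliminate σ: μ = (z₂·x₁ − z₁·x₂)/(z₂ − z₁) = (1.08·15 − (-1.175)·41)/2.255 = 28.546.
Then σ = (x₂ − x₁)/(z₂ − z₁) = (41 − 15)/2.255 = 11.528.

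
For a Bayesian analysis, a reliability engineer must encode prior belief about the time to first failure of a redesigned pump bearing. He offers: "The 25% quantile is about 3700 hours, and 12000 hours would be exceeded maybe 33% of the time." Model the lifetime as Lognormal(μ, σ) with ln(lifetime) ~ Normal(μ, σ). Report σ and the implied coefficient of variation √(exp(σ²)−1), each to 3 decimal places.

If T ~ Lognormal(μ,σ) then ln T ~ Normal(μ,σ), so the p-quantile of ln T is μ + z_p·σ.
ln(3700) = 8.216 and ln(12000) = 9.393; z_{0.25} = -0.6745, z_{0.67} = 0.4399.
σ = (9.393 − 8.216)/(0.4399 − (-0.6745)) = 1.056.
μ = 8.216 − (-0.6745)·1.056 = 8.928.
CV = √(exp(σ²)−1) = √(exp(1.1147)−1) = 1.431.

σ ≈ 1.056, CV ≈ 1.431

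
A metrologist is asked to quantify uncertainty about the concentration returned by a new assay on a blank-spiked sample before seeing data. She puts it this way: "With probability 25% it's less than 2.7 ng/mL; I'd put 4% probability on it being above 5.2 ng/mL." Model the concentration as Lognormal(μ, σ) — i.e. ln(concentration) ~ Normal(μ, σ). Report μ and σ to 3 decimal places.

If T ~ Lognormal(μ,σ) then ln T ~ Normal(μ,σ), so the p-quantile of ln T is μ + z_p·σ.
ln(2.7) = 0.9933 and ln(5.2) = 1.649; z_{0.25} = -0.6745, z_{0.96} = 1.751.
σ = (1.649 − 0.9933)/(1.751 − (-0.6745)) = 0.270.
μ = 0.9933 − (-0.6745)·0.270 = 1.176.

μ ≈ 1.176, σ ≈ 0.270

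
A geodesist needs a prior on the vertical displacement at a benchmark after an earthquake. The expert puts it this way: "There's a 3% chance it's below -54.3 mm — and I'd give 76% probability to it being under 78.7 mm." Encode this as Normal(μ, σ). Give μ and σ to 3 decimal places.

For Normal(μ,σ), the p-quantile is μ + z_p·σ. Here z_{0.03} = -1.881, z_{0.76} = 0.7063.
So -54.3 = μ − 1.881σ and 78.7 = μ + 0.7063σ.
Subtracting: σ = (78.7 − -54.3)/(0.7063 − (-1.881)) = 51.409.
Then μ = -54.3 − (-1.881)·51.409 = 42.390.

μ = 42.390, σ = 51.409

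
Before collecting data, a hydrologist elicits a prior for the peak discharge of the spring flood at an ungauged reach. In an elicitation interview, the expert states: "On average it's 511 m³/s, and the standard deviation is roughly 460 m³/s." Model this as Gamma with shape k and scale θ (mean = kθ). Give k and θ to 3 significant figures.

k ≈ 1.23, θ ≈ 414

For Gamma(k, scale θ): mean = kθ, variance = kθ², so CV = 1/√k.
CV = SD/mean = 460/511 = 0.9002, hence k = 1/CV² = 1.23.
Then θ = mean/k = 511/1.23 = 414.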